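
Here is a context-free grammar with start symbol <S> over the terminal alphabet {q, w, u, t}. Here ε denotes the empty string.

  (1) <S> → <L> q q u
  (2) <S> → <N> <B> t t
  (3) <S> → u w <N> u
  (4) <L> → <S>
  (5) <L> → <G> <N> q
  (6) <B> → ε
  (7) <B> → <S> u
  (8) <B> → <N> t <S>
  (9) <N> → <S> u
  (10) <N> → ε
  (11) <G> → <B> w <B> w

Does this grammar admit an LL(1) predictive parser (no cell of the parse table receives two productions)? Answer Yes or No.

FIRST(<S>) = {t, u, w}
FIRST(<L>) = {t, u, w}
FIRST(<B>) = {ε, t, u, w}
FIRST(<N>) = {ε, t, u, w}
FIRST(<G>) = {t, u, w}
FOLLOW(<S>) = {$, q, t, u, w}
FOLLOW(<L>) = {q}
FOLLOW(<B>) = {t, w}
FOLLOW(<N>) = {q, t, u, w}
FOLLOW(<G>) = {q, t, u, w}
Cell M[<B>, t] receives both <B> → ε and <B> → <S> u and <B> → <N> t <S> — the grammar is not LL(1).

No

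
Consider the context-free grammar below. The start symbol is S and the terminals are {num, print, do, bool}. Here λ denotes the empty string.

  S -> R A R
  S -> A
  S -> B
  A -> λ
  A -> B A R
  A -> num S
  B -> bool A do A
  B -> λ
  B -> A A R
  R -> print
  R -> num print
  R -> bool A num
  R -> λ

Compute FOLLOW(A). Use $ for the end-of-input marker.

FIRST(R): from R->print we get {print}; from R->num print we get {num}; from R->bool A num we get {bool}; from R->λ we get {λ}. So FIRST(R) = {λ, bool, num, print}.
FIRST(S): from S->R A R we get {λ, bool, num, print}; from S->A we get {λ, bool, num, print}; from S->B we get {λ, bool, num, print}. So FIRST(S) = {λ, bool, num, print}.
FIRST(A): from A->λ we get {λ}; from A->B A R we get {λ, bool, num, print}; from A->num S we get {num}. So FIRST(A) = {λ, bool, num, print}.
FIRST(B): from B->bool A do A we get {bool}; from B->λ we get {λ}; from B->A A R we get {λ, bool, num, print}. So FIRST(B) = {λ, bool, num, print}.
FOLLOW(S) includes $ since S is the start symbol.
FOLLOW(S): in A->num S, the suffix after S is empty, so FOLLOW(S) ⊇ FOLLOW(A) = {$, bool, do, num, print}. Thus FOLLOW(S) = {$, bool, do, num, print}.
FOLLOW(A): in S->R A R, A is followed by R with FIRST {λ, bool, num, print}; in S->R A R, the suffix after A is nullable, so FOLLOW(A) ⊇ FOLLOW(S) = {$, bool, do, num, print}; in S->A, the suffix after A is empty, so FOLLOW(A) ⊇ FOLLOW(S) = {$, bool, do, num, print}; in A->B A R, A is followed by R with FIRST {λ, bool, num, print}; in A->B A R, the suffix after A is nullable (adds nothing new); in B->bool A do A (occurrence 1), A is followed by do A with FIRST {do}; in B->bool A do A (occurrence 2), the suffix after A is empty, so FOLLOW(A) ⊇ FOLLOW(B) = {$, bool, do, num, print}; in B->A A R (occurrence 1), A is followed by A R with FIRST {λ, bool, num, print}; in B->A A R (occurrence 1), the suffix after A is nullable, so FOLLOW(A) ⊇ FOLLOW(B) = {$, bool, do, num, print}; in B->A A R (occurrence 2), A is followed by R with FIRST {λ, bool, num, print}; in B->A A R (occurrence 2), the suffix after A is nullable, so FOLLOW(A) ⊇ FOLLOW(B) = {$, bool, do, num, print}; in R->bool A num, A is followed by num with FIRST {num}. Thus FOLLOW(A) = {$, bool, do, num, print}.
FOLLOW(B): in S->B, the suffix after B is empty, so FOLLOW(B) ⊇ FOLLOW(S) = {$, bool, do, num, print}; in A->B A R, B is followed by A R with FIRST {λ, bool, num, print}; in A->B A R, the suffix after B is nullable, so FOLLOW(B) ⊇ FOLLOW(A) = {$, bool, do, num, print}. Thus FOLLOW(B) = {$, bool, do, num, print}.
FOLLOW(R): in S->R A R (occurrence 1), R is followed by A R with FIRST {λ, bool, num, print}; in S->R A R (occurrence 1), the suffix after R is nullable, so FOLLOW(R) ⊇ FOLLOW(S) = {$, bool, do, num, print}; in S->R A R (occurrence 2), the suffix after R is empty, so FOLLOW(R) ⊇ FOLLOW(S) = {$, bool, do, num, print}; in A->B A R, the suffix after R is empty, so FOLLOW(R) ⊇ FOLLOW(A) = {$, bool, do, num, print}; in B->A A R, the suffix after R is empty, so FOLLOW(R) ⊇ FOLLOW(B) = {$, bool, do, num, print}. Thus FOLLOW(R) = {$, bool, do, num, print}.

{$, bool, do, num, print}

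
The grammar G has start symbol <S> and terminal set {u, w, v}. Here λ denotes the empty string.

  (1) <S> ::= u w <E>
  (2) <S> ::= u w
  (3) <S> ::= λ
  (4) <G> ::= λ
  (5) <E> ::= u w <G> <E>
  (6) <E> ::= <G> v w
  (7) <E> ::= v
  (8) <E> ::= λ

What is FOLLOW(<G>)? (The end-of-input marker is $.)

{$, u, v}

FIRST(<S>): from <S>::=u w <E> we get {u}; from <S>::=u w we get {u}; from <S>::=λ we get {λ}. So FIRST(<S>) = {λ, u}.
FIRST(<G>): from <G>::=λ we get {λ}. So FIRST(<G>) = {λ}.
FIRST(<E>): from <E>::=u w <G> <E> we get {u}; from <E>::=<G> v w we get {v}; from <E>::=v we get {v}; from <E>::=λ we get {λ}. So FIRST(<E>) = {λ, u, v}.
FOLLOW(<S>) includes $ since <S> is the start symbol.
FOLLOW(<S>): <S> appears on no right-hand side. Thus FOLLOW(<S>) = {$}.
FOLLOW(<E>): in <S>::=u w <E>, the suffix after <E> is empty, so FOLLOW(<E>) ⊇ FOLLOW(<S>) = {$}; in <E>::=u w <G> <E>, the suffix after <E> is empty (adds nothing new). Thus FOLLOW(<E>) = {$}.
FOLLOW(<G>): in <E>::=u w <G> <E>, <G> is followed by <E> with FIRST {λ, u, v}; in <E>::=u w <G> <E>, the suffix after <G> is nullable, so FOLLOW(<G>) ⊇ FOLLOW(<E>) = {$}; in <E>::=<G> v w, <G> is followed by v w with FIRST {v}. Thus FOLLOW(<G>) = {$, u, v}.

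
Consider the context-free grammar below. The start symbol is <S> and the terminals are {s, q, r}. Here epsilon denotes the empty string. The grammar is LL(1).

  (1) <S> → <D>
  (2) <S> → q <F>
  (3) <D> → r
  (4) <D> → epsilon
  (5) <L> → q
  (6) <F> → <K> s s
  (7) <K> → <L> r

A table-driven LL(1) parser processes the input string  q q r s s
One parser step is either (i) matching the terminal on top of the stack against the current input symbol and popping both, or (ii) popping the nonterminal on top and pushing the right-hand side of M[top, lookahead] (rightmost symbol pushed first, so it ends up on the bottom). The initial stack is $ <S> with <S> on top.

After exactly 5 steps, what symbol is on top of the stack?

step 1: stack=$ <S>  input=q q r s s $  — expand <S> → q <F>
step 2: stack=$ <F> q  input=q q r s s $  — match q
step 3: stack=$ <F>  input=q r s s $  — expand <F> → <K> s s
step 4: stack=$ s s <K>  input=q r s s $  — expand <K> → <L> r
step 5: stack=$ s s r <L>  input=q r s s $  — expand <L> → q
Stack after step 5: $ s s r q (top = q).

q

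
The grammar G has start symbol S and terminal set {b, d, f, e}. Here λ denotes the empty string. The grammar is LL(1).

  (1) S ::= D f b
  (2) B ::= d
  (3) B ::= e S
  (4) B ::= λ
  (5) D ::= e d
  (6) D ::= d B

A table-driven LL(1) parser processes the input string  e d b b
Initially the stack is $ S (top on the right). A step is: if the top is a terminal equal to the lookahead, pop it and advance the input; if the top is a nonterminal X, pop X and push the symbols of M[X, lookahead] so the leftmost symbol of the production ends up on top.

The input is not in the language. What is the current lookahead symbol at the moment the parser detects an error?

     Stack      Input      Action
  1  $ S        e d b b $  expand S ::= D f b
  2  $ b f D    e d b b $  expand D ::= e d
  3  $ b f d e  e d b b $  match e
  4  $ b f d    d b b $    match d
  5  $ b f      b b $      error: top is terminal f but lookahead is b

b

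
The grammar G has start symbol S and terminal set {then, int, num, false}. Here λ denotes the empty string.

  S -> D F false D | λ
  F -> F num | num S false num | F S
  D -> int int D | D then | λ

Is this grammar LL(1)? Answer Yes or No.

FIRST(S) = {λ, int, num, then}
FIRST(F) = {num}
FIRST(D) = {λ, int, then}
FOLLOW(S) = {$, false, int, num, then}
FOLLOW(F) = {false, int, num, then}
FOLLOW(D) = {$, false, int, num, then}
Cell M[D, int] receives both D -> int int D and D -> D then and D -> λ — the grammar is not LL(1).

No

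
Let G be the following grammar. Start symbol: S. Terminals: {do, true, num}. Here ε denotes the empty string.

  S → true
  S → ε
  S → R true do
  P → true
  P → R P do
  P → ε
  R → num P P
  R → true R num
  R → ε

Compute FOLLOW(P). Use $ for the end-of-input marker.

FIRST(R) = {ε, num, true}
FIRST(S) = {ε, num, true}  (via R true do)
FIRST(P) = {ε, do, num, true}  (via R P do)
FOLLOW(S) includes $ since S is the start symbol.
FOLLOW(S): S appears on no right-hand side. Thus FOLLOW(S) = {$}.
FOLLOW(R): in S→R true do, R is followed by true do with FIRST {true}; in P→R P do, R is followed by P do with FIRST {do, num, true}; in R→true R num, R is followed by num with FIRST {num}. Thus FOLLOW(R) = {do, num, true}.
FOLLOW(P): in P→R P do, P is followed by do with FIRST {do}; in R→num P P (occurrence 1), P is followed by P with FIRST {ε, do, num, true}; in R→num P P (occurrence 1), the suffix after P is nullable, so FOLLOW(P) ⊇ FOLLOW(R) = {do, num, true}; in R→num P P (occurrence 2), the suffix after P is empty, so FOLLOW(P) ⊇ FOLLOW(R) = {do, num, true}. Thus FOLLOW(P) = {do, num, true}.

{do, num, true}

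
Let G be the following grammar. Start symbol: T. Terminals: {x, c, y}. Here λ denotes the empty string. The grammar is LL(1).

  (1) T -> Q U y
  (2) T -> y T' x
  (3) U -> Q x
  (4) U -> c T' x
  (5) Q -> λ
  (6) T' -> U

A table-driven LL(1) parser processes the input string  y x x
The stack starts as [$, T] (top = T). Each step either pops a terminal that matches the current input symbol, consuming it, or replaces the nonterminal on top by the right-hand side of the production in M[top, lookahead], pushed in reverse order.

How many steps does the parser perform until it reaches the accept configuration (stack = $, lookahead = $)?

     Stack     Input    Action
  1  $ T       y x x $  expand T -> y T' x
  2  $ x T' y  y x x $  match y
  3  $ x T'    x x $    expand T' -> U
  4  $ x U     x x $    expand U -> Q x
  5  $ x x Q   x x $    expand Q -> λ
  6  $ x x     x x $    match x
  7  $ x       x $      match x
Accept reached after 7 steps.

7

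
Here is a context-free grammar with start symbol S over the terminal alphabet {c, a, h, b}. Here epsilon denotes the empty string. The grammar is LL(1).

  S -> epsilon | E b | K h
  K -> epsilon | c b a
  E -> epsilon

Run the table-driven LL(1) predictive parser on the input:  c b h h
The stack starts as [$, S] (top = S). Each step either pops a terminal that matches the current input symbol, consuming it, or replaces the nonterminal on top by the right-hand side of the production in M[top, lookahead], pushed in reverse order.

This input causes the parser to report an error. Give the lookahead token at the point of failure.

h

step 1: stack=$ S  input=c b h h $  — expand S -> K h
step 2: stack=$ h K  input=c b h h $  — expand K -> c b a
step 3: stack=$ h a b c  input=c b h h $  — match c
step 4: stack=$ h a b  input=b h h $  — match b
step 5: stack=$ h a  input=h h $  — error: top is terminal a but lookahead is h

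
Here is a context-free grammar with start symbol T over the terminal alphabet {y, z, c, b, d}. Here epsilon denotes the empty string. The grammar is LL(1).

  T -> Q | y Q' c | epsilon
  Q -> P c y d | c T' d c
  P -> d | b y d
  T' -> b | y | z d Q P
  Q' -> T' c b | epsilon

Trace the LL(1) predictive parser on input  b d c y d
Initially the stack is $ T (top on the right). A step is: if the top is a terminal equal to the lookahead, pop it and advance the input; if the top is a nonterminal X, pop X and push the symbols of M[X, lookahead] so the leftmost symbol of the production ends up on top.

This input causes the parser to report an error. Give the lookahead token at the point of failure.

     Stack          Input        Action
  1  $ T            b d c y d $  expand T -> Q
  2  $ Q            b d c y d $  expand Q -> P c y d
  3  $ d y c P      b d c y d $  expand P -> b y d
  4  $ d y c d y b  b d c y d $  match b
  5  $ d y c d y    d c y d $    error: top is terminal y but lookahead is d

d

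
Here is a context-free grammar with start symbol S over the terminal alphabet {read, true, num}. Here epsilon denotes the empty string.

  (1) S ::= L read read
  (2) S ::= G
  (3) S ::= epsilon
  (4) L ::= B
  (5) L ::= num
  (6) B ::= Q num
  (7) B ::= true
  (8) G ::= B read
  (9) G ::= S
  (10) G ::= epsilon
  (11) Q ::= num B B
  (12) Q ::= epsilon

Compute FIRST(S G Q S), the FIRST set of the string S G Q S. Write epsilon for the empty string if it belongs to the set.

FIRST(Q) = {epsilon, num}
FIRST(B) = {num, true}  (via Q num)
FIRST(L) = {num, true}  (via B)
FIRST(S) = {epsilon, num, true}  (via L read read, G)
FIRST(G) = {epsilon, num, true}  (via B read, S)
FIRST(S G Q S): take FIRST of each symbol in turn, carrying on past any symbol whose FIRST contains epsilon; result {epsilon, num, true}.

{epsilon, num, true}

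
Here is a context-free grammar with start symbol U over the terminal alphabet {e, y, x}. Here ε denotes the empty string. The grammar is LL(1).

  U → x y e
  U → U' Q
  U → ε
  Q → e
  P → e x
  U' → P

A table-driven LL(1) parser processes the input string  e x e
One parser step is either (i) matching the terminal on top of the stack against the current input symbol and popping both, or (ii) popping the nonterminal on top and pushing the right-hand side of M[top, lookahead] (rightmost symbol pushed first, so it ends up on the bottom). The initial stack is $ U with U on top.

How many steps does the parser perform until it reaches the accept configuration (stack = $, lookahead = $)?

7

     Stack    Input    Action
  1  $ U      e x e $  expand U → U' Q
  2  $ Q U'   e x e $  expand U' → P
  3  $ Q P    e x e $  expand P → e x
  4  $ Q x e  e x e $  match e
  5  $ Q x    x e $    match x
  6  $ Q      e $      expand Q → e
  7  $ e      e $      match e
Accept reached after 7 steps.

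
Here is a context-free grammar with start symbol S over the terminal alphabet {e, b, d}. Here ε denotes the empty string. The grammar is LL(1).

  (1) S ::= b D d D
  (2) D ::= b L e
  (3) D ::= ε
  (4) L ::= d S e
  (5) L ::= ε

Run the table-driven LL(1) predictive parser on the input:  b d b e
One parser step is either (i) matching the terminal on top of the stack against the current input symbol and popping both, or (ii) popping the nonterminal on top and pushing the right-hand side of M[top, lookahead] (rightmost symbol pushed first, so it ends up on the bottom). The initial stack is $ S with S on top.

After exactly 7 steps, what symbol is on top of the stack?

e

     Stack      Input      Action
  1  $ S        b d b e $  expand S ::= b D d D
  2  $ D d D b  b d b e $  match b
  3  $ D d D    d b e $    expand D ::= ε
  4  $ D d      d b e $    match d
  5  $ D        b e $      expand D ::= b L e
  6  $ e L b    b e $      match b
  7  $ e L      e $        expand L ::= ε
Stack after step 7: $ e (top = e).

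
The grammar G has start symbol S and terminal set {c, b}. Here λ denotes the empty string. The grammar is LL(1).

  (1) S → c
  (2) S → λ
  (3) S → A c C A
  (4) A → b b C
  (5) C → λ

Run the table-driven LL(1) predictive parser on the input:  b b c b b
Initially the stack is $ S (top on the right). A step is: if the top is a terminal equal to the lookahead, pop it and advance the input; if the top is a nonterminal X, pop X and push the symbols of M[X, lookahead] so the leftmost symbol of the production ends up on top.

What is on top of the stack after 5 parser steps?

step 1: stack=$ S  input=b b c b b $  — expand S → A c C A
step 2: stack=$ A C c A  input=b b c b b $  — expand A → b b C
step 3: stack=$ A C c C b b  input=b b c b b $  — match b
step 4: stack=$ A C c C b  input=b c b b $  — match b
step 5: stack=$ A C c C  input=c b b $  — expand C → λ
Stack after step 5: $ A C c (top = c).

c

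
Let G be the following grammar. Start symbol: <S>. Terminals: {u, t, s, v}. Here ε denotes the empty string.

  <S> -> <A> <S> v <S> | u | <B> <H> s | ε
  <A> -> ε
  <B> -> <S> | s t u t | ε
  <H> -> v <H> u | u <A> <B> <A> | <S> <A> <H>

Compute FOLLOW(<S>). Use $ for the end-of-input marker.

FIRST(<A>) = {ε}
FIRST(<S>) = {ε, s, u, v}  (via <A> <S> v <S>, <B> <H> s)
FIRST(<B>) = {ε, s, u, v}  (via <S>)
FIRST(<H>) = {s, u, v}  (via <S> <A> <H>)
FOLLOW(<S>) includes $ since <S> is the start symbol.
FOLLOW(<H>): in <S>-><B> <H> s, <H> is followed by s with FIRST {s}; in <H>->v <H> u, <H> is followed by u with FIRST {u}; in <H>-><S> <A> <H>, the suffix after <H> is empty (adds nothing new). Thus FOLLOW(<H>) = {s, u}.
FOLLOW(<A>): in <S>-><A> <S> v <S>, <A> is followed by <S> v <S> with FIRST {s, u, v}; in <H>->u <A> <B> <A> (occurrence 1), <A> is followed by <B> <A> with FIRST {ε, s, u, v}; in <H>->u <A> <B> <A> (occurrence 1), the suffix after <A> is nullable, so FOLLOW(<A>) ⊇ FOLLOW(<H>) = {s, u}; in <H>->u <A> <B> <A> (occurrence 2), the suffix after <A> is empty, so FOLLOW(<A>) ⊇ FOLLOW(<H>) = {s, u}; in <H>-><S> <A> <H>, <A> is followed by <H> with FIRST {s, u, v}. Thus FOLLOW(<A>) = {s, u, v}.
FOLLOW(<B>): in <S>-><B> <H> s, <B> is followed by <H> s with FIRST {s, u, v}; in <H>->u <A> <B> <A>, <B> is followed by <A> with FIRST {ε}; in <H>->u <A> <B> <A>, the suffix after <B> is nullable, so FOLLOW(<B>) ⊇ FOLLOW(<H>) = {s, u}. Thus FOLLOW(<B>) = {s, u, v}.
FOLLOW(<S>): in <S>-><A> <S> v <S> (occurrence 1), <S> is followed by v <S> with FIRST {v}; in <S>-><A> <S> v <S> (occurrence 2), the suffix after <S> is empty (adds nothing new); in <B>-><S>, the suffix after <S> is empty, so FOLLOW(<S>) ⊇ FOLLOW(<B>) = {s, u, v}; in <H>-><S> <A> <H>, <S> is followed by <A> <H> with FIRST {s, u, v}. Thus FOLLOW(<S>) = {$, s, u, v}.

{$, s, u, v}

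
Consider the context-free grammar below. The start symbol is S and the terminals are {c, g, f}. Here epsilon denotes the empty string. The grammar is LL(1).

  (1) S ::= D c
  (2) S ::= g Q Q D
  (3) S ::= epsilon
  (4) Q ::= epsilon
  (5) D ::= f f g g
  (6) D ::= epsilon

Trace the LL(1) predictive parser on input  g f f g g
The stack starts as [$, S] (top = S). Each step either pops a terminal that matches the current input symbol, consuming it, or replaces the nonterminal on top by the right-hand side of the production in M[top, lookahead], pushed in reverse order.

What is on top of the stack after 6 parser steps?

f

     Stack      Input        Action
  1  $ S        g f f g g $  expand S ::= g Q Q D
  2  $ D Q Q g  g f f g g $  match g
  3  $ D Q Q    f f g g $    expand Q ::= epsilon
  4  $ D Q      f f g g $    expand Q ::= epsilon
  5  $ D        f f g g $    expand D ::= f f g g
  6  $ g g f f  f f g g $    match f
Stack after step 6: $ g g f (top = f).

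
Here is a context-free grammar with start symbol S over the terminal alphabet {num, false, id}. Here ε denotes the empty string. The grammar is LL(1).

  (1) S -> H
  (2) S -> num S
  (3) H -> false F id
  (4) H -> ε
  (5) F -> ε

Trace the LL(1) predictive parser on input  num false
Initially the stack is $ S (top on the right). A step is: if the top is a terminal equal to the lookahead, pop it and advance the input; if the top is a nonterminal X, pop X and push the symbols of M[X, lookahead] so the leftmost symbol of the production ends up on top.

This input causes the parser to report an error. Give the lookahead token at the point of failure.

step 1: stack=$ S  input=num false $  — expand S -> num S
step 2: stack=$ S num  input=num false $  — match num
step 3: stack=$ S  input=false $  — expand S -> H
step 4: stack=$ H  input=false $  — expand H -> false F id
step 5: stack=$ id F false  input=false $  — match false
step 6: stack=$ id F  input=$  — error: M[F, $] is empty

$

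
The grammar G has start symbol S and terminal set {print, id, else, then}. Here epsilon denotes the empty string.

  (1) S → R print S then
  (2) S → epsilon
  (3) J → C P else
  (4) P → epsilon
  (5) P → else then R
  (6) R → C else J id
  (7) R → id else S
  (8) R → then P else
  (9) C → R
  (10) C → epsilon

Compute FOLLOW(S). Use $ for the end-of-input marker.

FIRST(P) = {epsilon, else}
FIRST(S) = {epsilon, else, id, then}  (via R print S then)
FIRST(J) = {else, id, then}  (via C P else)
FIRST(R) = {else, id, then}  (via C else J id)
FIRST(C) = {epsilon, else, id, then}  (via R)
FOLLOW(S) includes $ since S is the start symbol.
FOLLOW(J): in R→C else J id, J is followed by id with FIRST {id}. Thus FOLLOW(J) = {id}.
FOLLOW(P): in J→C P else, P is followed by else with FIRST {else}; in R→then P else, P is followed by else with FIRST {else}. Thus FOLLOW(P) = {else}.
FOLLOW(C): in J→C P else, C is followed by P else with FIRST {else}; in R→C else J id, C is followed by else J id with FIRST {else}. Thus FOLLOW(C) = {else}.
FOLLOW(R): in S→R print S then, R is followed by print S then with FIRST {print}; in P→else then R, the suffix after R is empty, so FOLLOW(R) ⊇ FOLLOW(P) = {else}; in C→R, the suffix after R is empty, so FOLLOW(R) ⊇ FOLLOW(C) = {else}. Thus FOLLOW(R) = {else, print}.
FOLLOW(S): in S→R print S then, S is followed by then with FIRST {then}; in R→id else S, the suffix after S is empty, so FOLLOW(S) ⊇ FOLLOW(R) = {else, print}. Thus FOLLOW(S) = {$, else, print, then}.

{$, else, print, then}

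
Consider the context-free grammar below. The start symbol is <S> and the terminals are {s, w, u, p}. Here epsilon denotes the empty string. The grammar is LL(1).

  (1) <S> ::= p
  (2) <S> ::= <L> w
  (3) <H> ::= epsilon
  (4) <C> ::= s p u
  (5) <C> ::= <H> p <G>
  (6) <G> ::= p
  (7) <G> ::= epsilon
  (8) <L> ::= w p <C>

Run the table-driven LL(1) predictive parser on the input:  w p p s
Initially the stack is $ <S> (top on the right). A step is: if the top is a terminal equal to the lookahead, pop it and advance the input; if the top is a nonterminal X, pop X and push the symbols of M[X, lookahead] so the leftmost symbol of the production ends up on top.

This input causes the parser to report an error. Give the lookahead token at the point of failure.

     Stack          Input      Action
  1  $ <S>          w p p s $  expand <S> ::= <L> w
  2  $ w <L>        w p p s $  expand <L> ::= w p <C>
  3  $ w <C> p w    w p p s $  match w
  4  $ w <C> p      p p s $    match p
  5  $ w <C>        p s $      expand <C> ::= <H> p <G>
  6  $ w <G> p <H>  p s $      expand <H> ::= epsilon
  7  $ w <G> p      p s $      match p
  8  $ w <G>        s $        error: M[<G>, s] is empty

s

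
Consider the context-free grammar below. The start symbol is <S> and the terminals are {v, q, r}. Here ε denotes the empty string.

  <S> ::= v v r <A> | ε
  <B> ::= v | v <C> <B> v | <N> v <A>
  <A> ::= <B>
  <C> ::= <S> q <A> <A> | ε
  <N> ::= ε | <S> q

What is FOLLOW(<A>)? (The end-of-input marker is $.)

FIRST(<S>): from <S>::=v v r <A> we get {v}; from <S>::=ε we get {ε}. So FIRST(<S>) = {ε, v}.
FIRST(<C>): from <C>::=<S> q <A> <A> we get {q, v}; from <C>::=ε we get {ε}. So FIRST(<C>) = {ε, q, v}.
FIRST(<N>): from <N>::=ε we get {ε}; from <N>::=<S> q we get {q, v}. So FIRST(<N>) = {ε, q, v}.
FIRST(<B>): from <B>::=v we get {v}; from <B>::=v <C> <B> v we get {v}; from <B>::=<N> v <A> we get {q, v}. So FIRST(<B>) = {q, v}.
FIRST(<A>): from <A>::=<B> we get {q, v}. So FIRST(<A>) = {q, v}.
FOLLOW(<S>) includes $ since <S> is the start symbol.
FOLLOW(<S>): in <C>::=<S> q <A> <A>, <S> is followed by q <A> <A> with FIRST {q}; in <N>::=<S> q, <S> is followed by q with FIRST {q}. Thus FOLLOW(<S>) = {$, q}.
FOLLOW(<C>): in <B>::=v <C> <B> v, <C> is followed by <B> v with FIRST {q, v}. Thus FOLLOW(<C>) = {q, v}.
FOLLOW(<N>): in <B>::=<N> v <A>, <N> is followed by v <A> with FIRST {v}. Thus FOLLOW(<N>) = {v}.
FOLLOW(<B>): in <B>::=v <C> <B> v, <B> is followed by v with FIRST {v}; in <A>::=<B>, the suffix after <B> is empty, so FOLLOW(<B>) ⊇ FOLLOW(<A>) = {$, q, v}. Thus FOLLOW(<B>) = {$, q, v}.
FOLLOW(<A>): in <S>::=v v r <A>, the suffix after <A> is empty, so FOLLOW(<A>) ⊇ FOLLOW(<S>) = {$, q}; in <B>::=<N> v <A>, the suffix after <A> is empty, so FOLLOW(<A>) ⊇ FOLLOW(<B>) = {$, q, v}; in <C>::=<S> q <A> <A> (occurrence 1), <A> is followed by <A> with FIRST {q, v}; in <C>::=<S> q <A> <A> (occurrence 2), the suffix after <A> is empty, so FOLLOW(<A>) ⊇ FOLLOW(<C>) = {q, v}. Thus FOLLOW(<A>) = {$, q, v}.

{$, q, v}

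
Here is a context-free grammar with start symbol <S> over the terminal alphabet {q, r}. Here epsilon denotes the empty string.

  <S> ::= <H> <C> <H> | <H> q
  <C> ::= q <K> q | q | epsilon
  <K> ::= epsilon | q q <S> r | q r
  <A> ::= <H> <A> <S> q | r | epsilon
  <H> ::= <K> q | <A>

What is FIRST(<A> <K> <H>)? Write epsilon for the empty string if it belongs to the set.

FIRST(<C>) = {epsilon, q}
FIRST(<K>) = {epsilon, q}
FIRST(<S>) = {epsilon, q, r}  (via <H> <C> <H>, <H> q)
FIRST(<A>) = {epsilon, q, r}  (via <H> <A> <S> q)
FIRST(<H>) = {epsilon, q, r}  (via <K> q, <A>)
FIRST(<A> <K> <H>): take FIRST of each symbol in turn, carrying on past any symbol whose FIRST contains epsilon; result {epsilon, q, r}.

{epsilon, q, r}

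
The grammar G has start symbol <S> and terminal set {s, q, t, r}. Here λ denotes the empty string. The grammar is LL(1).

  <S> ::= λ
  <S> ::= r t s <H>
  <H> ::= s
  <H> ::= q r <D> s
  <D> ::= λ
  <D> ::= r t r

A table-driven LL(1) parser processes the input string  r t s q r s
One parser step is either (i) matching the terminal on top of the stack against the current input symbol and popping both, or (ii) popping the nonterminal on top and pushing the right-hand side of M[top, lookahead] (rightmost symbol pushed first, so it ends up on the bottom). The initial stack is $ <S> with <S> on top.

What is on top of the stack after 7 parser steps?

<D>

step 1: stack=$ <S>  input=r t s q r s $  — expand <S> ::= r t s <H>
step 2: stack=$ <H> s t r  input=r t s q r s $  — match r
step 3: stack=$ <H> s t  input=t s q r s $  — match t
step 4: stack=$ <H> s  input=s q r s $  — match s
step 5: stack=$ <H>  input=q r s $  — expand <H> ::= q r <D> s
step 6: stack=$ s <D> r q  input=q r s $  — match q
step 7: stack=$ s <D> r  input=r s $  — match r
Stack after step 7: $ s <D> (top = <D>).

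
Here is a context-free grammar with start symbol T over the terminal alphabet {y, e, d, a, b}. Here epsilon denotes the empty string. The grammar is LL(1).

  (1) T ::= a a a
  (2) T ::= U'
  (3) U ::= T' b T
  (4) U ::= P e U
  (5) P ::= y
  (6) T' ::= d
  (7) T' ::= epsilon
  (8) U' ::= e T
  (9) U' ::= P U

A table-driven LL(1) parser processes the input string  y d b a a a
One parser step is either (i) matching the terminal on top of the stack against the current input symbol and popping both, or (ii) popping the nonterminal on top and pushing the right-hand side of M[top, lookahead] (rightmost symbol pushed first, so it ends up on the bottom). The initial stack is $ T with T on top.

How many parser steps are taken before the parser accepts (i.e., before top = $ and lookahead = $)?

12

step 1: stack=$ T  input=y d b a a a $  — expand T ::= U'
step 2: stack=$ U'  input=y d b a a a $  — expand U' ::= P U
step 3: stack=$ U P  input=y d b a a a $  — expand P ::= y
step 4: stack=$ U y  input=y d b a a a $  — match y
step 5: stack=$ U  input=d b a a a $  — expand U ::= T' b T
step 6: stack=$ T b T'  input=d b a a a $  — expand T' ::= d
step 7: stack=$ T b d  input=d b a a a $  — match d
step 8: stack=$ T b  input=b a a a $  — match b
step 9: stack=$ T  input=a a a $  — expand T ::= a a a
step 10: stack=$ a a a  input=a a a $  — match a
step 11: stack=$ a a  input=a a $  — match a
step 12: stack=$ a  input=a $  — match a
Accept reached after 12 steps.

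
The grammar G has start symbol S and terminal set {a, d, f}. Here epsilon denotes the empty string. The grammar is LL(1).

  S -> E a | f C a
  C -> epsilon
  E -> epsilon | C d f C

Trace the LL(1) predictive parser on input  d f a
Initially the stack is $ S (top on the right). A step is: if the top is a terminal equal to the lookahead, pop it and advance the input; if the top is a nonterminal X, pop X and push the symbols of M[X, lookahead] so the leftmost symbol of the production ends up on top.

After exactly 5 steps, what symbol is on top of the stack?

step 1: stack=$ S  input=d f a $  — expand S -> E a
step 2: stack=$ a E  input=d f a $  — expand E -> C d f C
step 3: stack=$ a C f d C  input=d f a $  — expand C -> epsilon
step 4: stack=$ a C f d  input=d f a $  — match d
step 5: stack=$ a C f  input=f a $  — match f
Stack after step 5: $ a C (top = C).

C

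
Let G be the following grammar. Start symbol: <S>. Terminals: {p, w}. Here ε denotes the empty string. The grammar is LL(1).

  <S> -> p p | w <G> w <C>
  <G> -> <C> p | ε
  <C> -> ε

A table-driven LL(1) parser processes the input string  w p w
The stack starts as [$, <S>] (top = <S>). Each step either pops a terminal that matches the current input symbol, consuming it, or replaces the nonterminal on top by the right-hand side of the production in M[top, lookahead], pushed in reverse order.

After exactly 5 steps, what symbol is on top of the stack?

w

step 1: stack=$ <S>  input=w p w $  — expand <S> -> w <G> w <C>
step 2: stack=$ <C> w <G> w  input=w p w $  — match w
step 3: stack=$ <C> w <G>  input=p w $  — expand <G> -> <C> p
step 4: stack=$ <C> w p <C>  input=p w $  — expand <C> -> ε
step 5: stack=$ <C> w p  input=p w $  — match p
Stack after step 5: $ <C> w (top = w).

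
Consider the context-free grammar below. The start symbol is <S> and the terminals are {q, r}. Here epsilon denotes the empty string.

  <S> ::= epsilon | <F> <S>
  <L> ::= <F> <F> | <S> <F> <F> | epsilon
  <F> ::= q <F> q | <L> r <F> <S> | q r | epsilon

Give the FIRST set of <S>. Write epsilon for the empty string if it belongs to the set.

FIRST(<S>) = {epsilon, q, r}  (via <F> <S>)
FIRST(<L>) = {epsilon, q, r}  (via <F> <F>, <S> <F> <F>)
FIRST(<F>) = {epsilon, q, r}  (via <L> r <F> <S>)

{epsilon, q, r}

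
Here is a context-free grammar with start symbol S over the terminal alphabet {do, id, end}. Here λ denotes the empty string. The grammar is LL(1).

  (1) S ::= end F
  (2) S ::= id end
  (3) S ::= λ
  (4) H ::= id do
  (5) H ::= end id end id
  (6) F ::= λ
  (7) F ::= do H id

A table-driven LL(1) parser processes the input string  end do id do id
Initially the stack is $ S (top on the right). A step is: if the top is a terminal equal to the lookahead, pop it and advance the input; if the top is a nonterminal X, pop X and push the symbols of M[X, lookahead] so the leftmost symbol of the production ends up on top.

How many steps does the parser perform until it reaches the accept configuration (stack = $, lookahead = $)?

     Stack       Input              Action
  1  $ S         end do id do id $  expand S ::= end F
  2  $ F end     end do id do id $  match end
  3  $ F         do id do id $      expand F ::= do H id
  4  $ id H do   do id do id $      match do
  5  $ id H      id do id $         expand H ::= id do
  6  $ id do id  id do id $         match id
  7  $ id do     do id $            match do
  8  $ id        id $               match id
Accept reached after 8 steps.

8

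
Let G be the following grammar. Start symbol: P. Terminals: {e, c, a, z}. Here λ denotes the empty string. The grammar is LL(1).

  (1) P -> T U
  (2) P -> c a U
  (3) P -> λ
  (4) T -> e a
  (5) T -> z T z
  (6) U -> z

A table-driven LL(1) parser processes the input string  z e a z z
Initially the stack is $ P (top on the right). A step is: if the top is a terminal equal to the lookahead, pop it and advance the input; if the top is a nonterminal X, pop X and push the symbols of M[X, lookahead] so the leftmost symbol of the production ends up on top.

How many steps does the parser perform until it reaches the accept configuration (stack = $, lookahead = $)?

9

     Stack      Input        Action
  1  $ P        z e a z z $  expand P -> T U
  2  $ U T      z e a z z $  expand T -> z T z
  3  $ U z T z  z e a z z $  match z
  4  $ U z T    e a z z $    expand T -> e a
  5  $ U z a e  e a z z $    match e
  6  $ U z a    a z z $      match a
  7  $ U z      z z $        match z
  8  $ U        z $          expand U -> z
  9  $ z        z $          match z
Accept reached after 9 steps.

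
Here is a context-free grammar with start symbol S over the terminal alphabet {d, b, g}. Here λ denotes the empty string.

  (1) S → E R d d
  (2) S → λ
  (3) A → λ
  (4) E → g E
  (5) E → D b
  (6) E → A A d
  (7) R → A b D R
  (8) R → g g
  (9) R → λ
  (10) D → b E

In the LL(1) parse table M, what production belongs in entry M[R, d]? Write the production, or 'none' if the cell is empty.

FIRST(A) = {λ}
FIRST(D) = {b}
FIRST(E) = {b, d, g}  (via D b, A A d)
FIRST(R) = {λ, b, g}  (via A b D R)
FIRST(S) = {λ, b, d, g}  (via E R d d)
FOLLOW(S) includes $ since S is the start symbol.
FOLLOW(R): in S→E R d d, R is followed by d d with FIRST {d}; in R→A b D R, the suffix after R is empty (adds nothing new). Thus FOLLOW(R) = {d}.
For R → A b D R: FIRST(A b D R) = {b}, so it goes in M[R, t] for t ∈ {b}.
For R → g g: FIRST(g g) = {g}, so it goes in M[R, t] for t ∈ {g}.
For R → λ: FIRST(λ) = {λ}, so it goes in M[R, t] for t ∈ {}; since λ ∈ FIRST, also for every t ∈ FOLLOW(R) = {d}.

R → λ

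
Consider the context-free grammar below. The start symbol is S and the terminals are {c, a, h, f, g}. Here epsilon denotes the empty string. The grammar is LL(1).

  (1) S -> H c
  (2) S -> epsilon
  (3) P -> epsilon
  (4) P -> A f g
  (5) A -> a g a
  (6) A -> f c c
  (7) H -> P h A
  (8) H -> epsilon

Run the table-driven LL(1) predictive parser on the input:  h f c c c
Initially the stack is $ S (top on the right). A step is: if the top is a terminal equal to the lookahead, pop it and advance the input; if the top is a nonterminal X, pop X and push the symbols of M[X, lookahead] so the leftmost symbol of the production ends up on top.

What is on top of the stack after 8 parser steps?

c

step 1: stack=$ S  input=h f c c c $  — expand S -> H c
step 2: stack=$ c H  input=h f c c c $  — expand H -> P h A
step 3: stack=$ c A h P  input=h f c c c $  — expand P -> epsilon
step 4: stack=$ c A h  input=h f c c c $  — match h
step 5: stack=$ c A  input=f c c c $  — expand A -> f c c
step 6: stack=$ c c c f  input=f c c c $  — match f
step 7: stack=$ c c c  input=c c c $  — match c
step 8: stack=$ c c  input=c c $  — match c
Stack after step 8: $ c (top = c).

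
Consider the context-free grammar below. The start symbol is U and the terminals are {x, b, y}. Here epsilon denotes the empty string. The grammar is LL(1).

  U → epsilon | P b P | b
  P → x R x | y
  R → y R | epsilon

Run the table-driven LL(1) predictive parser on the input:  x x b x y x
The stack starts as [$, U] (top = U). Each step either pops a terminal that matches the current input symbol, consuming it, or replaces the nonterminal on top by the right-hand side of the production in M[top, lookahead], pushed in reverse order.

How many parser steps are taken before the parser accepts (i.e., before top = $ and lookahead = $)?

      Stack        Input          Action
   1  $ U          x x b x y x $  expand U → P b P
   2  $ P b P      x x b x y x $  expand P → x R x
   3  $ P b x R x  x x b x y x $  match x
   4  $ P b x R    x b x y x $    expand R → epsilon
   5  $ P b x      x b x y x $    match x
   6  $ P b        b x y x $      match b
   7  $ P          x y x $        expand P → x R x
   8  $ x R x      x y x $        match x
   9  $ x R        y x $          expand R → y R
  10  $ x R y      y x $          match y
  11  $ x R        x $            expand R → epsilon
  12  $ x          x $            match x
Accept reached after 12 steps.

12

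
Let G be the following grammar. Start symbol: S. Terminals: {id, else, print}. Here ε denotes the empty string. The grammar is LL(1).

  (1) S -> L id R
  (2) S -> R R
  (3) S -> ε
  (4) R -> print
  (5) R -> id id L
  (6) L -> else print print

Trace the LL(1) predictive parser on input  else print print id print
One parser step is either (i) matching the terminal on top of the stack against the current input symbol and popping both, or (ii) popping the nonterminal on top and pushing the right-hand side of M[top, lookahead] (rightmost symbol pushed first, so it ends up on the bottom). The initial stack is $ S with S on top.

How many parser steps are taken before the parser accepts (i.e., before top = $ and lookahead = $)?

8

step 1: stack=$ S  input=else print print id print $  — expand S -> L id R
step 2: stack=$ R id L  input=else print print id print $  — expand L -> else print print
step 3: stack=$ R id print print else  input=else print print id print $  — match else
step 4: stack=$ R id print print  input=print print id print $  — match print
step 5: stack=$ R id print  input=print id print $  — match print
step 6: stack=$ R id  input=id print $  — match id
step 7: stack=$ R  input=print $  — expand R -> print
step 8: stack=$ print  input=print $  — match print
Accept reached after 8 steps.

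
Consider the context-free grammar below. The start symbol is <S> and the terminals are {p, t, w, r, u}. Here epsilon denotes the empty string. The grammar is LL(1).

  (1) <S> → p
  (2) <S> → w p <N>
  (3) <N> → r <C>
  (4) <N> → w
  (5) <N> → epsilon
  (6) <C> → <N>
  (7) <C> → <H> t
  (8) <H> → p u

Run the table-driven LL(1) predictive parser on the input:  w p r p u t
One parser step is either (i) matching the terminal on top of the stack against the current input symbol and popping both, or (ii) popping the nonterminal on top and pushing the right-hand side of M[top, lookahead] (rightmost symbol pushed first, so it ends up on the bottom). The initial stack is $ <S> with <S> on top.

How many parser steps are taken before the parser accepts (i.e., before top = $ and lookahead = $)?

10

step 1: stack=$ <S>  input=w p r p u t $  — expand <S> → w p <N>
step 2: stack=$ <N> p w  input=w p r p u t $  — match w
step 3: stack=$ <N> p  input=p r p u t $  — match p
step 4: stack=$ <N>  input=r p u t $  — expand <N> → r <C>
step 5: stack=$ <C> r  input=r p u t $  — match r
step 6: stack=$ <C>  input=p u t $  — expand <C> → <H> t
step 7: stack=$ t <H>  input=p u t $  — expand <H> → p u
step 8: stack=$ t u p  input=p u t $  — match p
step 9: stack=$ t u  input=u t $  — match u
step 10: stack=$ t  input=t $  — match t
Accept reached after 10 steps.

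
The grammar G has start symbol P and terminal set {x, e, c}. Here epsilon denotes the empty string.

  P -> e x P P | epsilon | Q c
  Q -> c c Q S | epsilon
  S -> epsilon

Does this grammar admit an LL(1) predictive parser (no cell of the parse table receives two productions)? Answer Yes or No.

No

FIRST(P) = {epsilon, c, e}
FIRST(Q) = {epsilon, c}
FIRST(S) = {epsilon}
FOLLOW(P) = {$, c, e}
FOLLOW(Q) = {c}
FOLLOW(S) = {c}
Cell M[P, c] receives both P -> epsilon and P -> Q c — the grammar is not LL(1).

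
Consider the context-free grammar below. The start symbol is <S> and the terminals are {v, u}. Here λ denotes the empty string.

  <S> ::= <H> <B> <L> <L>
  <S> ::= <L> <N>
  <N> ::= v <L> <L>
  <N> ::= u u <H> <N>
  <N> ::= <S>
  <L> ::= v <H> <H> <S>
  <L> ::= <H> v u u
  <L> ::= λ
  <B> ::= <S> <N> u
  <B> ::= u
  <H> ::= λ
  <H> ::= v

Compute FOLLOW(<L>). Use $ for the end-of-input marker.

FIRST(<H>) = {λ, v}
FIRST(<L>) = {λ, v}  (via <H> v u u)
FIRST(<S>) = {u, v}  (via <H> <B> <L> <L>, <L> <N>)
FIRST(<N>) = {u, v}  (via <S>)
FIRST(<B>) = {u, v}  (via <S> <N> u)
FOLLOW(<S>) includes $ since <S> is the start symbol.
FOLLOW(<H>): in <S>::=<H> <B> <L> <L>, <H> is followed by <B> <L> <L> with FIRST {u, v}; in <N>::=u u <H> <N>, <H> is followed by <N> with FIRST {u, v}; in <L>::=v <H> <H> <S> (occurrence 1), <H> is followed by <H> <S> with FIRST {u, v}; in <L>::=v <H> <H> <S> (occurrence 2), <H> is followed by <S> with FIRST {u, v}; in <L>::=<H> v u u, <H> is followed by v u u with FIRST {v}. Thus FOLLOW(<H>) = {u, v}.
FOLLOW(<S>): in <N>::=<S>, the suffix after <S> is empty, so FOLLOW(<S>) ⊇ FOLLOW(<N>) = {$, u, v}; in <L>::=v <H> <H> <S>, the suffix after <S> is empty, so FOLLOW(<S>) ⊇ FOLLOW(<L>) = {$, u, v}; in <B>::=<S> <N> u, <S> is followed by <N> u with FIRST {u, v}. Thus FOLLOW(<S>) = {$, u, v}.
FOLLOW(<N>): in <S>::=<L> <N>, the suffix after <N> is empty, so FOLLOW(<N>) ⊇ FOLLOW(<S>) = {$, u, v}; in <N>::=u u <H> <N>, the suffix after <N> is empty (adds nothing new); in <B>::=<S> <N> u, <N> is followed by u with FIRST {u}. Thus FOLLOW(<N>) = {$, u, v}.
FOLLOW(<L>): in <S>::=<H> <B> <L> <L> (occurrence 1), <L> is followed by <L> with FIRST {λ, v}; in <S>::=<H> <B> <L> <L> (occurrence 1), the suffix after <L> is nullable, so FOLLOW(<L>) ⊇ FOLLOW(<S>) = {$, u, v}; in <S>::=<H> <B> <L> <L> (occurrence 2), the suffix after <L> is empty, so FOLLOW(<L>) ⊇ FOLLOW(<S>) = {$, u, v}; in <S>::=<L> <N>, <L> is followed by <N> with FIRST {u, v}; in <N>::=v <L> <L> (occurrence 1), <L> is followed by <L> with FIRST {λ, v}; in <N>::=v <L> <L> (occurrence 1), the suffix after <L> is nullable, so FOLLOW(<L>) ⊇ FOLLOW(<N>) = {$, u, v}; in <N>::=v <L> <L> (occurrence 2), the suffix after <L> is empty, so FOLLOW(<L>) ⊇ FOLLOW(<N>) = {$, u, v}. Thus FOLLOW(<L>) = {$, u, v}.
FOLLOW(<B>): in <S>::=<H> <B> <L> <L>, <B> is followed by <L> <L> with FIRST {λ, v}; in <S>::=<H> <B> <L> <L>, the suffix after <B> is nullable, so FOLLOW(<B>) ⊇ FOLLOW(<S>) = {$, u, v}. Thus FOLLOW(<B>) = {$, u, v}.

{$, u, v}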